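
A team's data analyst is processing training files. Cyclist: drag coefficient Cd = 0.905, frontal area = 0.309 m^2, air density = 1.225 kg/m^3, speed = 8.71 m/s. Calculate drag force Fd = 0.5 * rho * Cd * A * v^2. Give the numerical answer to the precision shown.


v^2 = 8.71^2 = 75.8641
Fd = 0.5 * 1.225 * 0.905 * 0.309 * 75.8641
= 12.994 N

12.994 N


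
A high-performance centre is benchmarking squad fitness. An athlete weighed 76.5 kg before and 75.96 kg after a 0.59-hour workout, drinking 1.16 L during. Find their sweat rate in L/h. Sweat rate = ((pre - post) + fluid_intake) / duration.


Body mass change = 0.54 kg
Total sweat loss = 0.54 + 1.16 = 1.7 L
Rate = 1.7 / 0.59 = 2.881 L/h

2.881 L/h


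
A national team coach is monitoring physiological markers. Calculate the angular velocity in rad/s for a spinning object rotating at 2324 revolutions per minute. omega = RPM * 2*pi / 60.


omega = RPM * 2*pi / 60
= 2324 * 6.28318531 / 60
= 243.369 rad/s

243.369 rad/s


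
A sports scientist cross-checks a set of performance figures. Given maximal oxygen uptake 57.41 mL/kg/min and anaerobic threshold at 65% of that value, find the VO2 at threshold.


Percentage as decimal = 0.65
VO2 at AT = 57.41 * 0.65 = 37.32 mL/kg/min

37.32 mL/kg/min


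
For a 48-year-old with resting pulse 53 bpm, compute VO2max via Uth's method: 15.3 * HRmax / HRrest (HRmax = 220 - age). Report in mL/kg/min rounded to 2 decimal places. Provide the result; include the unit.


Step 1: HRmax = 220 - 48 = 172 bpm
Step 2: Ratio = 172 / 53 = 3.2453
Step 3: VO2max = 15.3 * 3.2453 = 49.65 mL/kg/min

49.65 mL/kg/min


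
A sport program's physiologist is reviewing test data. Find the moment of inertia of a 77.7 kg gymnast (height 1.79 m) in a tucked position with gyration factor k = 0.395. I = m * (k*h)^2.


Radius of gyration = 0.395 * 1.79 = 0.70705 m
I = 77.7 * 0.70705^2
= 77.7 * 0.49992
= 38.844 kg*m^2

38.844 kg*m^2


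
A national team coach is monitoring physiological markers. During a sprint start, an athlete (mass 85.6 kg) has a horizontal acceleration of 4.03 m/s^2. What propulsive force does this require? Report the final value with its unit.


Propulsive force = mass * acceleration
= 85.6 kg * 4.03 m/s^2
= 344.97 N

344.97 N


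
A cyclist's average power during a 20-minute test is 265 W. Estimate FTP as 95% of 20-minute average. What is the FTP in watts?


FTP = 20-min power * 0.95
= 265 * 0.95
= 251.75 W

251.75 W


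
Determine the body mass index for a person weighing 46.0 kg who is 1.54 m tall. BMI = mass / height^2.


BMI = mass / height^2
= 46.0 / 1.54^2
= 46.0 / 2.3716
= 19.4 kg/m^2

19.4 kg/m^2


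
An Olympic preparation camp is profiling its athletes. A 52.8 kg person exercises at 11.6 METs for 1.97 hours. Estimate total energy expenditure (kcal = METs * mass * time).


Energy = METs * mass(kg) * time(h)
= 11.6 * 52.8 * 1.97
= 1206.59 kcal

1206.59 kcal


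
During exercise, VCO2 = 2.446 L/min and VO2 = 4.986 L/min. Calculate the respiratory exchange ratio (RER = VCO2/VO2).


RER = VCO2 / VO2
= 2.446 / 4.986
= 0.4906

0.4906


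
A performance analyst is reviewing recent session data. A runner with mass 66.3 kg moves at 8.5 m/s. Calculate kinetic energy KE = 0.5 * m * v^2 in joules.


v^2 = 8.5^2 = 72.25
KE = 0.5 * 66.3 * 72.25
= 2395.09 J

2395.09 J


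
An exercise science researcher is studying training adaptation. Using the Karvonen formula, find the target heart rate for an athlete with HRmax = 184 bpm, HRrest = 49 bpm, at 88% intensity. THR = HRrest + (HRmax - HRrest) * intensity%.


HRR = 184 - 49 = 135
THR = 49 + 135 * 0.88
= 49 + 118.8
= 167.8 bpm

167.8 bpm


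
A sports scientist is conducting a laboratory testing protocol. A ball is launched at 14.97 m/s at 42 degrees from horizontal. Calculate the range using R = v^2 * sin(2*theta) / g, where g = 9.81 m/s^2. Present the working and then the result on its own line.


sin(2 * 42) = sin(84) = 0.994522
v^2 = 14.97^2 = 224.1009
R = 224.1009 * 0.994522 / 9.81
= 22.719 m

22.719 m


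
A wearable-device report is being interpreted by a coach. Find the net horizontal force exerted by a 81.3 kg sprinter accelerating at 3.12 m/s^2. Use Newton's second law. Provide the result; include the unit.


Newton's second law: F = m * a
F = 81.3 * 3.12 = 253.66 N

253.66 N


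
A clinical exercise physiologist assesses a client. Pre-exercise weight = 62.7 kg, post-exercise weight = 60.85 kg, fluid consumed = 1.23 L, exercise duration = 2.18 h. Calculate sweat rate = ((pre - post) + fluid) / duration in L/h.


Weight loss = 62.7 - 60.85 = 1.85 kg (approx L)
Total sweat = 1.85 + 1.23 = 3.08 L
Sweat rate = 3.08 / 2.18 = 1.413 L/h

1.413 L/h


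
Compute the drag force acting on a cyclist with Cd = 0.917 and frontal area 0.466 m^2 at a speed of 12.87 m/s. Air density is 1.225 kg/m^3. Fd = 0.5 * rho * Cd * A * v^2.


Step 1: v^2 = 165.6369
Step 2: Fd = 0.5 * 1.225 * 0.917 * 0.466 * 165.6369
= 43.353 N

43.353 N


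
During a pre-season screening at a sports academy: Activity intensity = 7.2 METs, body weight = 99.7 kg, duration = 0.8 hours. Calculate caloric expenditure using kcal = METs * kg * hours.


kcal = 7.2 * 99.7 * 0.8
= 717.84 * 0.8
= 574.27 kcal

574.27 kcal


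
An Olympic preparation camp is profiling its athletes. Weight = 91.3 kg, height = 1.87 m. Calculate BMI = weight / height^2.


height^2 = 1.87^2 = 3.4969
BMI = 91.3 / 3.4969 = 26.11 kg/m^2

26.11 kg/m^2


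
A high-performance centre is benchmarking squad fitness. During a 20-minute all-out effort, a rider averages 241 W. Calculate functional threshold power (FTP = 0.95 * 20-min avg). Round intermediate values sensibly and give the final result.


FTP = 0.95 * 241
= 228.95 W

228.95 W


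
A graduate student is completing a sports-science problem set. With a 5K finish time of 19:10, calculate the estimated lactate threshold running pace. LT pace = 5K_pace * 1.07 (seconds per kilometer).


Race duration = 1150 s for 5 km
Average pace = 1150 / 5 = 230.0 s/km
LT pace = 230.0 * 1.07
= 246.1 s/km

246.1 s/km


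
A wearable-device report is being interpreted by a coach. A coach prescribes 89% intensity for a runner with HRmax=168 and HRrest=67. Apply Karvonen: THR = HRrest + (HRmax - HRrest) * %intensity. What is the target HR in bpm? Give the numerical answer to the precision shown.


Heart rate reserve = 168 - 67 = 101
Intensity fraction = 89 / 100 = 0.89
THR = 67 + 101 * 0.89 = 156.89 bpm

156.89 bpm


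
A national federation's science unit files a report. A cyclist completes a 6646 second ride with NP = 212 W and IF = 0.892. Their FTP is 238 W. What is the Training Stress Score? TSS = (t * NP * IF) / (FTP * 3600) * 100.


t * NP * IF = 6646 * 212 * 0.892 = 1256785.184
FTP * 3600 = 856800
TSS = (1256785.184 / 856800) * 100 = 146.68

146.68 TSS


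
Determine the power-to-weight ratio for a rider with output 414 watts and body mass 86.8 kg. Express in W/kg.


P/W = 414 / 86.8 = 4.77 W/kg

4.77 W/kg


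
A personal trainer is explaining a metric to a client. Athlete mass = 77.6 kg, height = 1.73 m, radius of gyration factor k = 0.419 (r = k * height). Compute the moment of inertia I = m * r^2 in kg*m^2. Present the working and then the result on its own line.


r = k * height = 0.419 * 1.73 = 0.72487 m
r^2 = 0.72487^2 = 0.525437
I = 77.6 * 0.525437 = 40.774 kg*m^2

40.774 kg*m^2


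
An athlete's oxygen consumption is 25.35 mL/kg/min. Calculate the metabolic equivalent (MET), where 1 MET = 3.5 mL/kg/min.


MET = VO2 / 3.5
= 25.35 / 3.5
= 7.24 METs

7.24 METs


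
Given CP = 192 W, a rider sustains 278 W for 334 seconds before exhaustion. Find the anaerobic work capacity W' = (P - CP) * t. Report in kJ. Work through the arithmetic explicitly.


Excess power = 278 - 192 = 86 W
Work above CP = 86 * 334 = 28724 J
W' = 28.724 kJ

28.724 kJ


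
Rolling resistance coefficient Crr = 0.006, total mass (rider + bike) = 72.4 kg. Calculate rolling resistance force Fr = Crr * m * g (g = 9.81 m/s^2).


Fr = Crr * m * g
= 0.006 * 72.4 * 9.81
= 4.261 N

4.261 N


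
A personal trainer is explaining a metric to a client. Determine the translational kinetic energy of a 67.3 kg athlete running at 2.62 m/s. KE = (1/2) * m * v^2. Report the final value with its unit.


KE = 0.5 * m * v^2
= 0.5 * 67.3 * 2.62^2
= 0.5 * 67.3 * 6.8644
= 230.99 J

230.99 J


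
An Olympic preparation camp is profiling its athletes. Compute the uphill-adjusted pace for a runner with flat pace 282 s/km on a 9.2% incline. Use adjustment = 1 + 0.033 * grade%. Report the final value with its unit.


Adjustment factor = 1 + 0.033 * 9.2 = 1.3036
Grade-adjusted pace = 282 * 1.3036 = 367.62 s/km

367.62 s/km


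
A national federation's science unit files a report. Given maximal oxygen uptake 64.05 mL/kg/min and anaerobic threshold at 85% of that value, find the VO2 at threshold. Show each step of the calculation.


Percentage as decimal = 0.85
VO2 at AT = 64.05 * 0.85 = 54.44 mL/kg/min

54.44 mL/kg/min


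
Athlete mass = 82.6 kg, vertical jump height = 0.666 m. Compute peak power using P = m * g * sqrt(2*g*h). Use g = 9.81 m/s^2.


sqrt(2 * 9.81 * 0.666) = sqrt(13.06692) = 3.614819 m/s
P = 82.6 * 9.81 * 3.614819
= 2929.11 W

2929.11 W


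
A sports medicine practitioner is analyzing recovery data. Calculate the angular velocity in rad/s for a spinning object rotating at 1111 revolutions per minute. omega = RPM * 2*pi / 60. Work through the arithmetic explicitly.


omega = RPM * 2*pi / 60
= 1111 * 6.28318531 / 60
= 116.344 rad/s

116.344 rad/s


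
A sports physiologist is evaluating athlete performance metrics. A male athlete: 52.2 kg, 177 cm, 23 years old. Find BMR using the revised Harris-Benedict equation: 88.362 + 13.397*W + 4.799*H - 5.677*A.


Intercept = 88.362
Weight contribution = 13.397 * 52.2 = 699.3234
Height contribution = 4.799 * 177 = 849.423
Age contribution = 5.677 * 23 = 130.571
BMR = 88.362 + 699.3234 + 849.423 - 130.571
= 1506.54 kcal/day

1506.54 kcal/day


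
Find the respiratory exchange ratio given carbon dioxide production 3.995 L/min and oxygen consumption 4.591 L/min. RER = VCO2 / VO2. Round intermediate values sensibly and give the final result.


VCO2 = 3.995 L/min
VO2 = 4.591 L/min
RER = 3.995 / 4.591 = 0.8702

0.8702


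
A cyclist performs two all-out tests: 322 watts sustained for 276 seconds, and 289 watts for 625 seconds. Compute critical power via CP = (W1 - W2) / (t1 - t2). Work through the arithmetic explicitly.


W1 = P1 * t1 = 322 * 276 = 88872 J
W2 = P2 * t2 = 289 * 625 = 180625 J
CP = (88872 - 180625) / (276 - 625)
= 262.9 W

262.9 W


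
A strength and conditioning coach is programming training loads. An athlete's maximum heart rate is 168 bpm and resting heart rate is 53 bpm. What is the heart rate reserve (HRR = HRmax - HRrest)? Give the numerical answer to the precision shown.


HRR = HRmax - HRrest
= 168 - 53
= 115 bpm

115 bpm


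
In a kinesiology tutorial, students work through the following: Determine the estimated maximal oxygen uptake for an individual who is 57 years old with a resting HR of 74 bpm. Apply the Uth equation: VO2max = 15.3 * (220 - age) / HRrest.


HRmax = 220 - 57 = 163
VO2max = 15.3 * (163 / 74)
= 15.3 * 2.2027
= 33.7 mL/kg/min

33.7 mL/kg/min


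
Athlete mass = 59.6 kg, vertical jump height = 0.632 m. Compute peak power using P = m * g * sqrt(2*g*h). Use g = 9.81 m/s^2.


sqrt(2 * 9.81 * 0.632) = sqrt(12.39984) = 3.521341 m/s
P = 59.6 * 9.81 * 3.521341
= 2058.84 W

2058.84 W


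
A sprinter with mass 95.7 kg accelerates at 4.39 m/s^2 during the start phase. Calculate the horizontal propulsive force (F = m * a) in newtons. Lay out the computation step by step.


F = m * a
= 95.7 * 4.39
= 420.12 N

420.12 N


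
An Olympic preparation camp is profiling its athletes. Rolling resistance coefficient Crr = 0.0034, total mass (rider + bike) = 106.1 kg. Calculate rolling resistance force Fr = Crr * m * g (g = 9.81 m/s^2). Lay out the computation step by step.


Fr = Crr * m * g
= 0.0034 * 106.1 * 9.81
= 3.539 N

3.539 N


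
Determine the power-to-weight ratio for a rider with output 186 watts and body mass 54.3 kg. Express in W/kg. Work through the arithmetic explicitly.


P/W = 186 / 54.3 = 3.425 W/kg

3.425 W/kg


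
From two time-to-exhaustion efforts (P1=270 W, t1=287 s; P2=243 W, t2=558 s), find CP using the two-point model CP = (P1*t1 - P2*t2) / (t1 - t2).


Work in trial 1 = 77490 J
Work in trial 2 = 135594 J
Delta work = -58104 J
Delta time = -271 s
CP = -58104 / -271 = 214.41 W

214.41 W


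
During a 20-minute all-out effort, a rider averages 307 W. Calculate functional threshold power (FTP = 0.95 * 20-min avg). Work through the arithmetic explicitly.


FTP = 0.95 * 307
= 291.65 W

291.65 W


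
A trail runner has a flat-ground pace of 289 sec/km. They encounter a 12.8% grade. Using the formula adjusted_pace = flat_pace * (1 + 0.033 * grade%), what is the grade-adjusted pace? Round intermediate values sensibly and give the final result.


Grade factor = 1 + 0.033 * 12.8 = 1.4224
Adjusted = 289 * 1.4224 = 411.07 sec/km

411.07 s/km


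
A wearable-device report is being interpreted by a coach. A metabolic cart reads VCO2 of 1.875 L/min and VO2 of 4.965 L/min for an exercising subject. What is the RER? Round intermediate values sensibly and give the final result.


RER = VCO2 / VO2 = 1.875 / 4.965 = 0.3776

0.3776


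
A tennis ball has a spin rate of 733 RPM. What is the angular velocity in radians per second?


Convert RPM to rad/s: multiply by 2*pi and divide by 60
omega = 733 * 2 * pi / 60
= 76.76 rad/s

76.76 rad/s


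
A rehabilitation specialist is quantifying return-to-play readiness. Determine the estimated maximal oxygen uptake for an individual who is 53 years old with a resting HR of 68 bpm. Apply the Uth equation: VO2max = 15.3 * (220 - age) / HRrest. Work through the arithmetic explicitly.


HRmax = 220 - 53 = 167
VO2max = 15.3 * (167 / 68)
= 15.3 * 2.4559
= 37.58 mL/kg/min

37.58 mL/kg/min


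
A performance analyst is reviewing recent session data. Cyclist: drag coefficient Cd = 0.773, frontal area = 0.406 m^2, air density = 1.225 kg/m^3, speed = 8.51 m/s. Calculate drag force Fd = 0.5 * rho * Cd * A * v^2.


v^2 = 8.51^2 = 72.4201
Fd = 0.5 * 1.225 * 0.773 * 0.406 * 72.4201
= 13.921 N

13.921 N


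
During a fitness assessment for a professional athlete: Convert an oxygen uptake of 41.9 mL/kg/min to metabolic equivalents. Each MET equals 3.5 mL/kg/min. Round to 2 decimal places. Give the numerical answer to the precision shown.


One MET = 3.5 mL/kg/min
Number of METs = 41.9 / 3.5
= 11.97 METs

11.97 METs


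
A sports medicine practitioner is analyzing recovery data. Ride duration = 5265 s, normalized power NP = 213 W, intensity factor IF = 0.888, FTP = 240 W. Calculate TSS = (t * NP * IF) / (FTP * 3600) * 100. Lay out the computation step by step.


Numerator = 5265 * 213 * 0.888 = 995843.16
Denominator = 240 * 3600 = 864000
TSS = 995843.16 / 864000 * 100
= 115.26

115.26 TSS


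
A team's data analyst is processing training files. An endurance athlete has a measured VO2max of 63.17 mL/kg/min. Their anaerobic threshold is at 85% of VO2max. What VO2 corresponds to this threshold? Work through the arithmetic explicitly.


Anaerobic threshold VO2 = VO2max * 85%
= 63.17 * 0.85
= 53.69 mL/kg/min

53.69 mL/kg/min


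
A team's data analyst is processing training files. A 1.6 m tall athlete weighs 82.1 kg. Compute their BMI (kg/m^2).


height^2 = 2.56 m^2
BMI = 82.1 / 2.56 = 32.07 kg/m^2

32.07 kg/m^2


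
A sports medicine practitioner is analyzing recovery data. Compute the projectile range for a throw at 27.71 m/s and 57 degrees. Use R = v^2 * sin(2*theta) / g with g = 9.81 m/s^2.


Two times the angle = 114 degrees
sin(114) = 0.913545
R = 767.8441 * 0.913545 / 9.81 = 71.505 m

71.505 m


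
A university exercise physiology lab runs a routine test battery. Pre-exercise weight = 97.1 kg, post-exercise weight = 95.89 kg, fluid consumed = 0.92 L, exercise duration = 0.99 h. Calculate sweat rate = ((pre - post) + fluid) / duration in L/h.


Weight loss = 97.1 - 95.89 = 1.21 kg (approx L)
Total sweat = 1.21 + 0.92 = 2.13 L
Sweat rate = 2.13 / 0.99 = 2.152 L/h

2.152 L/h


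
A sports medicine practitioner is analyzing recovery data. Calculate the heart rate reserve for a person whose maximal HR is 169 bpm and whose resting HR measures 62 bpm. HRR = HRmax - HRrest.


HRmax = 169 bpm
HRrest = 62 bpm
HRR = 169 - 62 = 107 bpm

107 bpm


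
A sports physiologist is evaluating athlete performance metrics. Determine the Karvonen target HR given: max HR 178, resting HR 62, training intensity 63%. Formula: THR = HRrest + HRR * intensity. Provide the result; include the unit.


HRR = HRmax - HRrest = 178 - 62 = 116
THR = 62 + 116 * 0.63
= 135.08 bpm

135.08 bpm


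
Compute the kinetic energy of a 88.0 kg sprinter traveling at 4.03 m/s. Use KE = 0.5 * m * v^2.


Velocity squared = 16.2409
KE = 0.5 * 88.0 * 16.2409 = 714.6 J

714.6 J


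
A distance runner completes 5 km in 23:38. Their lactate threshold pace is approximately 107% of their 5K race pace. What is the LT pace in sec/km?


Convert to seconds: 23 min 38 s = 1418 s
Pace per km = 1418 / 5 = 283.6 s/km
LT pace = 283.6 * 1.07 = 303.45 s/km

303.45 s/km


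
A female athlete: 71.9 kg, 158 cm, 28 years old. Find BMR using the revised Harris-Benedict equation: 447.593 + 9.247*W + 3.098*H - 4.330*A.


Intercept = 447.593
Weight contribution = 9.247 * 71.9 = 664.8593
Height contribution = 3.098 * 158 = 489.484
Age contribution = 4.33 * 28 = 121.24
BMR = 447.593 + 664.8593 + 489.484 - 121.24
= 1480.7 kcal/day

1480.7 kcal/day


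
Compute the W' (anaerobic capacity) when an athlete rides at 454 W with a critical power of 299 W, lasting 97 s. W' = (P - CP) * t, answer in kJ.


Above-CP power = 155 W
Duration = 97 s
W' = 155 * 97 = 15035 J
Convert: 15035 / 1000 = 15.035 kJ

15.035 kJ


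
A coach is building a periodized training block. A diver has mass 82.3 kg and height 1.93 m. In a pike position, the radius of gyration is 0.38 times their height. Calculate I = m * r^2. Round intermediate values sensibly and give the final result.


r = 0.38 * 1.93 = 0.7334 m
I = m * r^2 = 82.3 * 0.537876 = 44.267 kg*m^2

44.267 kg*m^2


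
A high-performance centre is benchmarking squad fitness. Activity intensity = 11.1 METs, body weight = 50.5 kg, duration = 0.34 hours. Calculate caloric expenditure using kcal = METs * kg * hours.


kcal = 11.1 * 50.5 * 0.34
= 560.55 * 0.34
= 190.59 kcal

190.59 kcal


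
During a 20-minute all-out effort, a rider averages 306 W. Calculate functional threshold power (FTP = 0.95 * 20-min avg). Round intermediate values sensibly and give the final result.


FTP = 0.95 * 306
= 290.7 W

290.7 W


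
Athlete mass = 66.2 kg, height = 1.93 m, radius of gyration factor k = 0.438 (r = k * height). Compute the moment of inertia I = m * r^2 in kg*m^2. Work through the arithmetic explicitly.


r = k * height = 0.438 * 1.93 = 0.84534 m
r^2 = 0.84534^2 = 0.7146
I = 66.2 * 0.7146 = 47.307 kg*m^2

47.307 kg*m^2


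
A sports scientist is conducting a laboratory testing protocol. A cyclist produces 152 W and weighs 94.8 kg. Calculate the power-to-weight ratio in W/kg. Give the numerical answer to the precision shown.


P/W = power / mass
= 152 / 94.8
= 1.603 W/kg

1.603 W/kg


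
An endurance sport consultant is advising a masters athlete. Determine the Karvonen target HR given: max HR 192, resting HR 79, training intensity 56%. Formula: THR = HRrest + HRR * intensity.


HRR = HRmax - HRrest = 192 - 79 = 113
THR = 79 + 113 * 0.56
= 142.28 bpm

142.28 bpm


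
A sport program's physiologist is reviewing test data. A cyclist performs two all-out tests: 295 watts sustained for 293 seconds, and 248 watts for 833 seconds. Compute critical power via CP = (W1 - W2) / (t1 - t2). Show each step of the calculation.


W1 = P1 * t1 = 295 * 293 = 86435 J
W2 = P2 * t2 = 248 * 833 = 206584 J
CP = (86435 - 206584) / (293 - 833)
= 222.5 W

222.5 W


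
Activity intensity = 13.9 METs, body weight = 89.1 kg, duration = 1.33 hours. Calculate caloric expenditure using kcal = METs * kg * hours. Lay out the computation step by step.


kcal = 13.9 * 89.1 * 1.33
= 1238.49 * 1.33
= 1647.19 kcal

1647.19 kcal


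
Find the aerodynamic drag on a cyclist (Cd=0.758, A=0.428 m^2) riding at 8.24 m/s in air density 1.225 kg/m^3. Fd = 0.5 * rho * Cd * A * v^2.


Fd = 0.5 * 1.225 * 0.758 * 0.428 * 8.24^2
= 0.5 * 1.225 * 0.758 * 0.428 * 67.8976
= 13.492 N

13.492 N


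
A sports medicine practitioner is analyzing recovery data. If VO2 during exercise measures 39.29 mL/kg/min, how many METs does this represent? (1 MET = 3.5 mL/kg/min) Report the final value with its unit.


METs = VO2 / 3.5 = 39.29 / 3.5 = 11.23

11.23 METs


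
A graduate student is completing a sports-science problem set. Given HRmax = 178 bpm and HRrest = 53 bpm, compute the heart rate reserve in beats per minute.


Heart rate reserve = maximum HR minus resting HR
HRR = 178 - 53 = 125 bpm

125 bpm


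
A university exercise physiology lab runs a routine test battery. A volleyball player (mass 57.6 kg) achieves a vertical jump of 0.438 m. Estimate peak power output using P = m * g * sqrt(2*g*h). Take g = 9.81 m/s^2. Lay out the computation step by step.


2 * g * h = 2 * 9.81 * 0.438 = 8.59356
sqrt(8.59356) = 2.931477 m/s
P = 57.6 * 9.81 * 2.931477 = 1656.45 W

1656.45 W


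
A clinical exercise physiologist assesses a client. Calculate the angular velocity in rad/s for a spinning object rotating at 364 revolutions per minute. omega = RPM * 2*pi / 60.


omega = RPM * 2*pi / 60
= 364 * 6.28318531 / 60
= 38.118 rad/s

38.118 rad/s


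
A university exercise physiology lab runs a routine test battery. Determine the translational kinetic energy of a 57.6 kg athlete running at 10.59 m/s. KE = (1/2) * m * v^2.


KE = 0.5 * m * v^2
= 0.5 * 57.6 * 10.59^2
= 0.5 * 57.6 * 112.1481
= 3229.87 J

3229.87 J


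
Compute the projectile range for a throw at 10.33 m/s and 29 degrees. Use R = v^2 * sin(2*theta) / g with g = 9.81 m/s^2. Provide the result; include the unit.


Two times the angle = 58 degrees
sin(58) = 0.848048
R = 106.7089 * 0.848048 / 9.81 = 9.225 m

9.225 m


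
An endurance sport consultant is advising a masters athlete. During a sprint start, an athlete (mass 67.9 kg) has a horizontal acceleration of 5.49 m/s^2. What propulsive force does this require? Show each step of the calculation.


Propulsive force = mass * acceleration
= 67.9 kg * 5.49 m/s^2
= 372.77 N

372.77 N


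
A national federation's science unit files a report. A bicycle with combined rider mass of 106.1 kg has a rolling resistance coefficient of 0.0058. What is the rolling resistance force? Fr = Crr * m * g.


Fr = 0.0058 * 106.1 * 9.81
= 0.61538 * 9.81
= 6.037 N

6.037 N


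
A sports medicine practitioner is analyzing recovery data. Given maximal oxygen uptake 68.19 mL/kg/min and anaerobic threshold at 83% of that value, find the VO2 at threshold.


Percentage as decimal = 0.83
VO2 at AT = 68.19 * 0.83 = 56.6 mL/kg/min

56.6 mL/kg/min


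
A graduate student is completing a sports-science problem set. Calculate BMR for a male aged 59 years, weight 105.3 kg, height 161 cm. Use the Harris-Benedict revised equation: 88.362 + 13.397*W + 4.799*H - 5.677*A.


Substituting values:
W term = 13.397 * 105.3 = 1410.7041
H term = 4.799 * 161 = 772.639
A term = 5.677 * 59 = 334.943
BMR = 1936.76 kcal/day

1936.76 kcal/day


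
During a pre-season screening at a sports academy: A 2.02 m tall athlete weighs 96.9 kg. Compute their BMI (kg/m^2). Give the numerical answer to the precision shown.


height^2 = 4.0804 m^2
BMI = 96.9 / 4.0804 = 23.75 kg/m^2

23.75 kg/m^2


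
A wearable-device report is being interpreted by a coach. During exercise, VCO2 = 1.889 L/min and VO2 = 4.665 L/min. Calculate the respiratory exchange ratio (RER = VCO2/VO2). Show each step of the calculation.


RER = VCO2 / VO2
= 1.889 / 4.665
= 0.4049

0.4049


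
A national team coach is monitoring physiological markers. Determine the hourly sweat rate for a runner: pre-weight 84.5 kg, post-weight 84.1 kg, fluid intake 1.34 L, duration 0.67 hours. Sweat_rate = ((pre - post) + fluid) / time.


Mass lost = 84.5 - 84.1 = 0.4 kg
Add fluid consumed: 0.4 + 1.34 = 1.74 L total sweat
Sweat rate = 1.74 / 0.67 = 2.597 L/h

2.597 L/h


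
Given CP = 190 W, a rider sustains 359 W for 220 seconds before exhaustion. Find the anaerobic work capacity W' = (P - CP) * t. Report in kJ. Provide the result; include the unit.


Excess power = 359 - 190 = 169 W
Work above CP = 169 * 220 = 37180 J
W' = 37.18 kJ

37.18 kJ


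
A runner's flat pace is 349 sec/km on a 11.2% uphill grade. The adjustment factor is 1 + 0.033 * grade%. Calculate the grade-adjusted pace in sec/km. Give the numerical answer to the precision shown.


Factor = 1 + 0.033 * 11.2 = 1.3696
Adjusted pace = 349 * 1.3696
= 477.99 sec/km

477.99 s/km


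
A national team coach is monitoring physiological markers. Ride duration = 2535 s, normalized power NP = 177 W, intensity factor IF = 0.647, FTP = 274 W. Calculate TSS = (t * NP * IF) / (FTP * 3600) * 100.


Numerator = 2535 * 177 * 0.647 = 290305.665
Denominator = 274 * 3600 = 986400
TSS = 290305.665 / 986400 * 100
= 29.43

29.43 TSS


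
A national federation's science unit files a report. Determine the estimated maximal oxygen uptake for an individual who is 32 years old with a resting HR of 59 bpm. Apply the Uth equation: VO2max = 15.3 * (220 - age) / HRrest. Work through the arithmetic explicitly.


HRmax = 220 - 32 = 188
VO2max = 15.3 * (188 / 59)
= 15.3 * 3.1864
= 48.75 mL/kg/min

48.75 mL/kg/min


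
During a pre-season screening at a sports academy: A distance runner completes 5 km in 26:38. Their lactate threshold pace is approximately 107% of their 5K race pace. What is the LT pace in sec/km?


Convert to seconds: 26 min 38 s = 1598 s
Pace per km = 1598 / 5 = 319.6 s/km
LT pace = 319.6 * 1.07 = 341.97 s/km

341.97 s/km


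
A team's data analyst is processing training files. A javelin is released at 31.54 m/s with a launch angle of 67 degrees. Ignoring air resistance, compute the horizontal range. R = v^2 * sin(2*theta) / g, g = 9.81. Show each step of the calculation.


Launch speed squared = 994.7716
sin(2 * 67 deg) = 0.71934
Range = 994.7716 * 0.71934 / 9.81
= 72.944 m

72.944 m


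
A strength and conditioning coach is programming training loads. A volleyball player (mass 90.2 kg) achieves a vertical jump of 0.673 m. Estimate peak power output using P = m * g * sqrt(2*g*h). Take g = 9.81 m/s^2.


2 * g * h = 2 * 9.81 * 0.673 = 13.20426
sqrt(13.20426) = 3.633767 m/s
P = 90.2 * 9.81 * 3.633767 = 3215.38 W

3215.38 W


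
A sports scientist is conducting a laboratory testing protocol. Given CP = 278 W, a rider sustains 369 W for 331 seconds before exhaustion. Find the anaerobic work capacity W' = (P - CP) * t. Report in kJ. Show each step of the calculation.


Excess power = 369 - 278 = 91 W
Work above CP = 91 * 331 = 30121 J
W' = 30.121 kJ

30.121 kJ


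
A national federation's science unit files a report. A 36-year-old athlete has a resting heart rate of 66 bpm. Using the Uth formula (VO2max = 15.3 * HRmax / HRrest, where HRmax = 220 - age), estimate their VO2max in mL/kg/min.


HRmax = 220 - 36 = 184 bpm
Ratio = HRmax / HRrest = 184 / 66 = 2.7879
VO2max = 15.3 * 2.7879 = 42.65 mL/kg/min

42.65 mL/kg/min


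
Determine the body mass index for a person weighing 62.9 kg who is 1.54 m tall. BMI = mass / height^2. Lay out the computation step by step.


BMI = mass / height^2
= 62.9 / 1.54^2
= 62.9 / 2.3716
= 26.52 kg/m^2

26.52 kg/m^2


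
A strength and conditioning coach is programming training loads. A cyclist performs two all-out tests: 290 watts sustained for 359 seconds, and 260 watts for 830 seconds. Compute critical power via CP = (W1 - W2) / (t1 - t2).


W1 = P1 * t1 = 290 * 359 = 104110 J
W2 = P2 * t2 = 260 * 830 = 215800 J
CP = (104110 - 215800) / (359 - 830)
= 237.13 W

237.13 W


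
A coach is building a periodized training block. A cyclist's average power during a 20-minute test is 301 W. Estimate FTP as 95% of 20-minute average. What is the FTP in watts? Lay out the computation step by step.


FTP = 20-min power * 0.95
= 301 * 0.95
= 285.95 W

285.95 W


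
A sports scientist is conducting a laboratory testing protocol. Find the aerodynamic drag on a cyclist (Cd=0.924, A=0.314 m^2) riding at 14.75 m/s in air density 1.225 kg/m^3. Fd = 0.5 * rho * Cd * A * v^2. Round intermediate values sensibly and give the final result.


Fd = 0.5 * 1.225 * 0.924 * 0.314 * 14.75^2
= 0.5 * 1.225 * 0.924 * 0.314 * 217.5625
= 38.663 N

38.663 N


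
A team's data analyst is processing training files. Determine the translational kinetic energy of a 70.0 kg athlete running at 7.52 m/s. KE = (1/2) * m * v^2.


KE = 0.5 * m * v^2
= 0.5 * 70.0 * 7.52^2
= 0.5 * 70.0 * 56.5504
= 1979.26 J

1979.26 J


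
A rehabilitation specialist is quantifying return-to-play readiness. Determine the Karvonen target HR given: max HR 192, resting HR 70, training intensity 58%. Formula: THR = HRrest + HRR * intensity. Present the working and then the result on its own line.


HRR = HRmax - HRrest = 192 - 70 = 122
THR = 70 + 122 * 0.58
= 140.76 bpm

140.76 bpm


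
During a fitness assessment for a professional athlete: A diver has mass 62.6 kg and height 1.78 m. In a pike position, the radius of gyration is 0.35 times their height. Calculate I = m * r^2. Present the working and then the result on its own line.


r = 0.35 * 1.78 = 0.623 m
I = m * r^2 = 62.6 * 0.388129 = 24.297 kg*m^2

24.297 kg*m^2


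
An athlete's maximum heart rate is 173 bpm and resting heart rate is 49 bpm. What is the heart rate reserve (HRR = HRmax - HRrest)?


HRR = HRmax - HRrest
= 173 - 49
= 124 bpm

124 bpm


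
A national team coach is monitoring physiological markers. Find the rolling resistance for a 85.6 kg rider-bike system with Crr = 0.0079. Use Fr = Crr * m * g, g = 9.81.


m * g = 85.6 * 9.81 = 839.736 N
Fr = 0.0079 * 839.736 = 6.634 N

6.634 N


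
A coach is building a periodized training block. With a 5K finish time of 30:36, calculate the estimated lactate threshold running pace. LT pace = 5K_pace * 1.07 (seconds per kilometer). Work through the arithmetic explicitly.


Race duration = 1836 s for 5 km
Average pace = 1836 / 5 = 367.2 s/km
LT pace = 367.2 * 1.07
= 392.9 s/km

392.9 s/km


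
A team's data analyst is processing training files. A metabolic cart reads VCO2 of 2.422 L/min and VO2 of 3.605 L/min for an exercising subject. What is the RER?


RER = VCO2 / VO2 = 2.422 / 3.605 = 0.6718

0.6718


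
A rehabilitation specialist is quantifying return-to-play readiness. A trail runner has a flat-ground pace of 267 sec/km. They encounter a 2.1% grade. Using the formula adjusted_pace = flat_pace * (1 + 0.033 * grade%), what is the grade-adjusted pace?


Grade factor = 1 + 0.033 * 2.1 = 1.0693
Adjusted = 267 * 1.0693 = 285.5 sec/km

285.5 s/km


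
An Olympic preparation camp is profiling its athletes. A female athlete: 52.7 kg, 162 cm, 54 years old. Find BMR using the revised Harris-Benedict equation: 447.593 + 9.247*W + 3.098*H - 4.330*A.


Intercept = 447.593
Weight contribution = 9.247 * 52.7 = 487.3169
Height contribution = 3.098 * 162 = 501.876
Age contribution = 4.33 * 54 = 233.82
BMR = 447.593 + 487.3169 + 501.876 - 233.82
= 1202.97 kcal/day

1202.97 kcal/day


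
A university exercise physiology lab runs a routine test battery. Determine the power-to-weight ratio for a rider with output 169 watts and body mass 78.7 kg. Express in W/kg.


P/W = 169 / 78.7 = 2.147 W/kg

2.147 W/kg


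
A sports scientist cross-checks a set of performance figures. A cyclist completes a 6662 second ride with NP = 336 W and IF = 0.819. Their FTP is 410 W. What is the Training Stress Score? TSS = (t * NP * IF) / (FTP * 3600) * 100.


t * NP * IF = 6662 * 336 * 0.819 = 1833275.808
FTP * 3600 = 1476000
TSS = (1833275.808 / 1476000) * 100 = 124.21

124.21 TSS


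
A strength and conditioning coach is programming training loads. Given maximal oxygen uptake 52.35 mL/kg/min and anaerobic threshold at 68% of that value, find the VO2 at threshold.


Percentage as decimal = 0.68
VO2 at AT = 52.35 * 0.68 = 35.6 mL/kg/min

35.6 mL/kg/min


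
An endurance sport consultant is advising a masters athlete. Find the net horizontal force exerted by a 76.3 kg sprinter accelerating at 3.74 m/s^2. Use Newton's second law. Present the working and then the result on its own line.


Newton's second law: F = m * a
F = 76.3 * 3.74 = 285.36 N

285.36 N


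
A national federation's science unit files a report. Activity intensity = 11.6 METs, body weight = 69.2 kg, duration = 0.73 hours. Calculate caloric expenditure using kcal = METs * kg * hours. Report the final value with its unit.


kcal = 11.6 * 69.2 * 0.73
= 802.72 * 0.73
= 585.99 kcal

585.99 kcal


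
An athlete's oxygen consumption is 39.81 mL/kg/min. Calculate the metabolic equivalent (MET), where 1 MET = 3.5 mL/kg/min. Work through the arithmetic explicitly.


MET = VO2 / 3.5
= 39.81 / 3.5
= 11.37 METs

11.37 METs


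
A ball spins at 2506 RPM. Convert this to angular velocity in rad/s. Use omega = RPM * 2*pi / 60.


omega = 2506 * 2 * pi / 60
= 2506 * 6.28318531 / 60
= 15745.662 / 60
= 262.428 rad/s

262.428 rad/s


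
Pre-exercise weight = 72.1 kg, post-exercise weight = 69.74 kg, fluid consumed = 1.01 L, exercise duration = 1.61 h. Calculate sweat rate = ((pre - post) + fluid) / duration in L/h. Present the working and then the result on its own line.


Weight loss = 72.1 - 69.74 = 2.36 kg (approx L)
Total sweat = 2.36 + 1.01 = 3.37 L
Sweat rate = 3.37 / 1.61 = 2.093 L/h

2.093 L/h


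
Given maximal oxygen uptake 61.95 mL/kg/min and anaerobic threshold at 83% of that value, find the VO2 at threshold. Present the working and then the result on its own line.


Percentage as decimal = 0.83
VO2 at AT = 61.95 * 0.83 = 51.42 mL/kg/min

51.42 mL/kg/min


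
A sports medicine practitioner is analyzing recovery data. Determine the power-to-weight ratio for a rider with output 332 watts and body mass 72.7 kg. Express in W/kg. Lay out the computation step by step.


P/W = 332 / 72.7 = 4.567 W/kg

4.567 W/kg


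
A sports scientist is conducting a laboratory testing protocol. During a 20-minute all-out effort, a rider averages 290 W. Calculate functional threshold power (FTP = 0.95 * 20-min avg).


FTP = 0.95 * 290
= 275.5 W

275.5 W


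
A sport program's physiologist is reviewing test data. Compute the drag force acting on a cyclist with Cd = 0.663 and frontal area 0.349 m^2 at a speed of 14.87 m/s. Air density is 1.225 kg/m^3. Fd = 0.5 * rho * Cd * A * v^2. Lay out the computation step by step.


Step 1: v^2 = 221.1169
Step 2: Fd = 0.5 * 1.225 * 0.663 * 0.349 * 221.1169
= 31.338 N

31.338 N


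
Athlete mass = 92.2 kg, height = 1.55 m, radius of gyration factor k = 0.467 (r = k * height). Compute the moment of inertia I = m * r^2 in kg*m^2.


r = k * height = 0.467 * 1.55 = 0.72385 m
r^2 = 0.72385^2 = 0.523959
I = 92.2 * 0.523959 = 48.309 kg*m^2

48.309 kg*m^2


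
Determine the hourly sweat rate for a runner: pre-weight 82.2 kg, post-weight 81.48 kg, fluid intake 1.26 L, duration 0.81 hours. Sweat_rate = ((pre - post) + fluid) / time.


Mass lost = 82.2 - 81.48 = 0.72 kg
Add fluid consumed: 0.72 + 1.26 = 1.98 L total sweat
Sweat rate = 1.98 / 0.81 = 2.444 L/h

2.444 L/h


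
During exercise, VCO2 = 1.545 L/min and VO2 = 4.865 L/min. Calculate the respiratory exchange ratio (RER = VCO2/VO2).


RER = VCO2 / VO2
= 1.545 / 4.865
= 0.3176

0.3176


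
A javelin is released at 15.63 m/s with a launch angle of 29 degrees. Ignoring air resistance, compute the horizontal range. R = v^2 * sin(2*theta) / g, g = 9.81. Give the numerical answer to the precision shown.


Launch speed squared = 244.2969
sin(2 * 29 deg) = 0.848048
Range = 244.2969 * 0.848048 / 9.81
= 21.119 m

21.119 m


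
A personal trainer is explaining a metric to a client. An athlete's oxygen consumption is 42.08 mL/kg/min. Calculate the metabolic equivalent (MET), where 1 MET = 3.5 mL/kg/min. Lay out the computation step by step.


MET = VO2 / 3.5
= 42.08 / 3.5
= 12.02 METs

12.02 METs


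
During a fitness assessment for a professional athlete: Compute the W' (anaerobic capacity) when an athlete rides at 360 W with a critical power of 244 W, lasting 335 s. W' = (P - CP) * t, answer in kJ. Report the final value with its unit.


Above-CP power = 116 W
Duration = 335 s
W' = 116 * 335 = 38860 J
Convert: 38860 / 1000 = 38.86 kJ

38.86 kJ


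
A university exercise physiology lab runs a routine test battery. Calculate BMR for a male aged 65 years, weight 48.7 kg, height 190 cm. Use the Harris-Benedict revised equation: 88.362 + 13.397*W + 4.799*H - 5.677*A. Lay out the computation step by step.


Substituting values:
W term = 13.397 * 48.7 = 652.4339
H term = 4.799 * 190 = 911.81
A term = 5.677 * 65 = 369.005
BMR = 1283.6 kcal/day

1283.6 kcal/day


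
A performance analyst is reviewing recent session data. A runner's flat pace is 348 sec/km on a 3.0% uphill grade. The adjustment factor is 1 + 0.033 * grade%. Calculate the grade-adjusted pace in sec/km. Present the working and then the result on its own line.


Factor = 1 + 0.033 * 3.0 = 1.099
Adjusted pace = 348 * 1.099
= 382.45 sec/km

382.45 s/km


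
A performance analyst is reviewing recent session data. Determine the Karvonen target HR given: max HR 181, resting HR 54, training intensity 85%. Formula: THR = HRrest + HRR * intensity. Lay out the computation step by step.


HRR = HRmax - HRrest = 181 - 54 = 127
THR = 54 + 127 * 0.85
= 161.95 bpm

161.95 bpm


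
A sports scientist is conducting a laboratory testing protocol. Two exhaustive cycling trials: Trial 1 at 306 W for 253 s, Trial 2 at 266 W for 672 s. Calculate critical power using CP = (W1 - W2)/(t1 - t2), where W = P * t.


W1 = 306 * 253 = 77418 J
W2 = 266 * 672 = 178752 J
CP = (77418 - 178752) / (253 - 672)
= -101334 / -419
= 241.85 W

241.85 W


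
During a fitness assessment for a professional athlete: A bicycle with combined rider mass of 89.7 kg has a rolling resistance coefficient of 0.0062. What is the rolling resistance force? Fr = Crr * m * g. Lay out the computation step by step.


Fr = 0.0062 * 89.7 * 9.81
= 0.55614 * 9.81
= 5.456 N

5.456 N


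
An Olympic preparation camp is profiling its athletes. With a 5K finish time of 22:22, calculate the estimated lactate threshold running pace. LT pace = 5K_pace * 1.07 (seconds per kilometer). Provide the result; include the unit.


Race duration = 1342 s for 5 km
Average pace = 1342 / 5 = 268.4 s/km
LT pace = 268.4 * 1.07
= 287.19 s/km

287.19 s/km


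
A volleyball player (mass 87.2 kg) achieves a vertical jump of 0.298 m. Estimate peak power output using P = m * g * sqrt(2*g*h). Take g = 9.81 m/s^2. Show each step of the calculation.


2 * g * h = 2 * 9.81 * 0.298 = 5.84676
sqrt(5.84676) = 2.418007 m/s
P = 87.2 * 9.81 * 2.418007 = 2068.44 W

2068.44 W


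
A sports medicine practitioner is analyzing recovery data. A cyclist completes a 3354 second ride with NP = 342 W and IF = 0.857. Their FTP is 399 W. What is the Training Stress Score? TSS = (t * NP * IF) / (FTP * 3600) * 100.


t * NP * IF = 3354 * 342 * 0.857 = 983037.276
FTP * 3600 = 1436400
TSS = (983037.276 / 1436400) * 100 = 68.44

68.44 TSS


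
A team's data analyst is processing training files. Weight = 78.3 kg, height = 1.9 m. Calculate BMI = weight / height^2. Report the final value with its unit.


height^2 = 1.9^2 = 3.61
BMI = 78.3 / 3.61 = 21.69 kg/m^2

21.69 kg/m^2
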